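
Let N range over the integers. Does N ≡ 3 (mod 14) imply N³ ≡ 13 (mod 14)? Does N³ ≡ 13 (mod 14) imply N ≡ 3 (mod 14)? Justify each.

(⟸) This fails: take N = 5. Then 5³ = 125 ≡ 13 (mod 14), yet 5 ≡ 5 (mod 14), not 3.

(⟹) Suppose N ≡ 3 (mod 14). Write N = 14j + 3. Then (14j + 3)³ = 2744j³ + 1764j² + 378j + 27 = 14(196j³ + 126j² + 27j + 1) + 13, so N³ ≡ 13 (mod 14).

(⇒) holds; (⇐) fails.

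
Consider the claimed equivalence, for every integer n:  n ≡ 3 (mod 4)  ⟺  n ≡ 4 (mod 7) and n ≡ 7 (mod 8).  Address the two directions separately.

Only the reverse direction holds.

(⟸) If n ≡ 4 (mod 7) and n ≡ 7 (mod 8), then by the Chinese remainder theorem n ≡ 39 (mod 56). Since 39 ≡ 3 (mod 4) and 4 ∣ 56, we get n ≡ 3 (mod 4).

(⟹) This fails: n = 3 gives 3 ≡ 3 (mod 4) but 3 ≡ 3 (mod 7), so the conjunction on the right does not hold.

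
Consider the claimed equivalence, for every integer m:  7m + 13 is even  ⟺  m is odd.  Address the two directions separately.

[⇐] Suppose m is odd; write m = 2j + 1. Then 7m + 13 = 7·(2j + 1) + 13 = 2·7j + 20, which is even.

[⇒] Suppose 7m + 13 is even. Since 7 is odd, 7m and m have the same parity, so 7m + 13 ≡ m + 13 (mod 2). As 13 is odd, 7m + 13 is even exactly when m is odd. Thus m is odd.

Both implications hold.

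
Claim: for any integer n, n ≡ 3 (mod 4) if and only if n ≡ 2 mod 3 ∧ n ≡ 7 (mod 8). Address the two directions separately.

(⇒) fails; (⇐) holds.

(→) This fails: n = 3 gives 3 ≡ 3 (mod 4) but 3 ≡ 0 (mod 3), so the conjunction on the right does not hold.

(←) Conversely, if n ≡ 2 (mod 3) and n ≡ 7 (mod 8), then by the Chinese remainder theorem n ≡ 23 (mod 24). Since 23 ≡ 3 (mod 4) and 4 ∣ 24, we get n ≡ 3 (mod 4).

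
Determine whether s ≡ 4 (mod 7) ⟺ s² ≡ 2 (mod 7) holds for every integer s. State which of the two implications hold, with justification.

Only the forward direction holds.

[⇒] Suppose s ≡ 4 (mod 7). Write s = 7j + 4. Then (7j + 4)² = 49j² + 56j + 16 = 7(7j² + 8j + 2) + 2, so s² ≡ 2 (mod 7).

[⇐] This fails: take s = 3. Then 3² = 9 ≡ 2 (mod 7), yet 3 ≡ 3 (mod 7), not 4.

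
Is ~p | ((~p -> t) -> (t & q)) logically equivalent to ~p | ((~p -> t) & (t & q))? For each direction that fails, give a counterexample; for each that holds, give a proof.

Both implications hold.

[⇒] Assume the antecedent. If p is true, the antecedent forces (t = T, q = T, p = T), and ~p | ((~p -> t) & (t & q)) holds there. If p is false, ~p | ((~p -> t) & (t & q)) reduces to true regardless of the other variables. Either way ~p | ((~p -> t) & (t & q)) holds.

[⇐] Assume the antecedent. If p is true, the antecedent forces (t = T, q = T, p = T), and ~p | ((~p -> t) -> (t & q)) holds there. If p is false, ~p | ((~p -> t) -> (t & q)) reduces to true regardless of the other variables. Either way ~p | ((~p -> t) -> (t & q)) holds.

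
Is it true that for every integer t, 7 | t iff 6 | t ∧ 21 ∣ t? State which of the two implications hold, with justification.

Forward direction. This fails: take t = 7. Certainly 7 ∣ 7, but 6 ∤ 7.

Converse. Suppose 6 ∣ t and 21 ∣ t. Any common multiple of 6 and 21 is a multiple of their lcm; here lcm(6, 21) = 6·21/gcd(6, 21) = 126/3 = 42, so 42 ∣ t. Since 7 ∣ 42, it follows that 7 ∣ t.

Not equivalent: only (⇐) holds.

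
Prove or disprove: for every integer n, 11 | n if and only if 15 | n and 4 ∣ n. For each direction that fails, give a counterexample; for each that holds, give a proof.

(→) This fails: take n = 11. Certainly 11 ∣ 11, but 15 ∤ 11.

(←) This fails: take n = 60. Both 15 ∣ 60 and 4 ∣ 60, yet 60 is not a multiple of 11 (since 60 = 5·11 + 5), so 11 ∤ 60.

(⇒) fails and (⇐) fails.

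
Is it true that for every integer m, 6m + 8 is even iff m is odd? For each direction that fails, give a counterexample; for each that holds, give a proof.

Not equivalent: only (⇐) holds.

(⟹) This fails: take m = 4. Then 6m + 8 = 32, which is even, yet m = 4 is even, not odd.

(⟸) Suppose m is odd. Since 6 is even, 6m is even for every m, so 6m + 8 has the same parity as 8, which is even. Hence 6m + 8 is even.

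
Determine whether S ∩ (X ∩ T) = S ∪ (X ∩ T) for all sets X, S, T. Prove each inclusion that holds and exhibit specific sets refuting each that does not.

Forward inclusion. Let x ∈ S ∩ (X ∩ T). Then x ∈ X ∩ S ∩ T, from which x ∈ S ∪ (X ∩ T).

Reverse inclusion. This inclusion fails. Take X = ∅, S = {1}, T = ∅; then 1 ∈ S ∪ (X ∩ T) but 1 ∉ S ∩ (X ∩ T).

The sets are not equal: only the forward inclusion holds.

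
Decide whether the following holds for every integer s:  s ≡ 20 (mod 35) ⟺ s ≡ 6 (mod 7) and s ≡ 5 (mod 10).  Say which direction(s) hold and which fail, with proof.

(→) This fails: s = 20 gives 20 ≡ 20 (mod 35) but 20 ≡ 0 (mod 10), so the conjunction on the right does not hold.

(←) Conversely, if s ≡ 6 (mod 7) and s ≡ 5 (mod 10), then by the Chinese remainder theorem s ≡ 55 (mod 70). Since 55 ≡ 20 (mod 35) and 35 ∣ 70, we get s ≡ 20 (mod 35).

Only the converse holds.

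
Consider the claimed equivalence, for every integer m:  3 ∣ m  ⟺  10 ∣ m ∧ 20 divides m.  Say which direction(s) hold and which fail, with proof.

Neither implication holds.

(⟹) This fails: take m = 3. Certainly 3 ∣ 3, but 10 ∤ 3.

(⟸) This fails: take m = 20. Both 10 ∣ 20 and 20 ∣ 20, yet 20 is not a multiple of 3 (since 20 = 6·3 + 2), so 3 ∤ 20.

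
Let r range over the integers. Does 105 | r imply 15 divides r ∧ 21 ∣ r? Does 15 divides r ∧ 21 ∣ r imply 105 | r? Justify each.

Forward direction. If 105 ∣ r, write r = 105q. Since 105 = 7·15, r = 15·(7q), so 15 ∣ r; and since 105 = 5·21, r = 21·(5q), so 21 ∣ r.

Converse. Suppose 15 ∣ r and 21 ∣ r. Any common multiple of 15 and 21 is a multiple of their lcm; here lcm(15, 21) = 15·21/gcd(15, 21) = 315/3 = 105, so 105 ∣ r.

Equivalent; both directions hold.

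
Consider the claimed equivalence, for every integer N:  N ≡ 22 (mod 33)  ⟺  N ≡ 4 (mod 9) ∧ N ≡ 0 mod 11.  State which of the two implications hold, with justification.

(→) This fails: N = 88 gives 88 ≡ 22 (mod 33) but 88 ≡ 7 (mod 9), so the conjunction on the right does not hold.

(←) Conversely, if N ≡ 4 (mod 9) and N ≡ 0 (mod 11), then by the Chinese remainder theorem N ≡ 22 (mod 99). Since 22 ≡ 22 (mod 33) and 33 ∣ 99, we get N ≡ 22 (mod 33).

(⇒) fails; (⇐) holds.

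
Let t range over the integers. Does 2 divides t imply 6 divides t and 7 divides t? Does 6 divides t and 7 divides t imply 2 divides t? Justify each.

Not equivalent: only (⇐) holds.

(⟹) This fails: take t = 2. Certainly 2 ∣ 2, but 6 ∤ 2.

(⟸) Suppose 6 ∣ t and 7 ∣ t. Any common multiple of 6 and 7 is a multiple of their lcm; here gcd(6, 7) = 1, so lcm(6, 7) = 6·7 = 42, so 42 ∣ t. Since 2 ∣ 42, it follows that 2 ∣ t.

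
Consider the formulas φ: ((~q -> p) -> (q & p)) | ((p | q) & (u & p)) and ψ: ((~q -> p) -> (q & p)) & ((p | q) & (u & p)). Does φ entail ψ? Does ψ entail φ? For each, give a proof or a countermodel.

Only the reverse direction holds.

(⟸) Assume the antecedent. If u is true, the antecedent forces (u = T, q = T, p = T), and the consequent holds there. If u is false, the antecedent cannot hold. Either way the consequent holds.

(⟹) This fails. Under u = F, q = F, p = F, the left side is true but the right side is false.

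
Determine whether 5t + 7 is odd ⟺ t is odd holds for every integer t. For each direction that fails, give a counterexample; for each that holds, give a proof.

Forward direction. This fails: t = 2 gives 5t + 7 = 17, which is odd, but 2 is even, not odd.

Converse. This also fails: t = 5 is odd, but 5t + 7 = 32 is even, not odd.

Both directions fail.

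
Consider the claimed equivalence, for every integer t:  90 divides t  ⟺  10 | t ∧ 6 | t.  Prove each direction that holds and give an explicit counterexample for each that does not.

Only the forward direction holds.

(⇒) If 90 ∣ t, write t = 90q. Since 90 = 9·10, t = 10·(9q), so 10 ∣ t; and since 90 = 15·6, t = 6·(15q), so 6 ∣ t.

(⇐) This fails: take t = 30. Both 10 ∣ 30 and 6 ∣ 30, yet 30 is not a multiple of 90 (since 30 = 0·90 + 30), so 90 ∤ 30.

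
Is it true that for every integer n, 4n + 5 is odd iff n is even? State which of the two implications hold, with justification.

Forward direction. This fails: take n = 5. Then 4n + 5 = 25, which is odd, yet n = 5 is odd, not even.

Converse. Suppose n is even. Since 4 is even, 4n is even for every n, so 4n + 5 has the same parity as 5, which is odd. Hence 4n + 5 is odd.

(⇒) fails; (⇐) holds.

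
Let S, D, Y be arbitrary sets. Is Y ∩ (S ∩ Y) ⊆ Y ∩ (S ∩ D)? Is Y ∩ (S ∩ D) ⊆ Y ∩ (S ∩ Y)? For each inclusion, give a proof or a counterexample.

(⊆) fails; (⊇) holds.

Forward inclusion. This inclusion fails. Take S = {1}, D = ∅, Y = {1}; then 1 ∈ Y ∩ (S ∩ Y) but 1 ∉ Y ∩ (S ∩ D).

Reverse inclusion. Let x ∈ Y ∩ (S ∩ D). Then x ∈ S ∩ D ∩ Y, from which x ∈ Y ∩ (S ∩ Y).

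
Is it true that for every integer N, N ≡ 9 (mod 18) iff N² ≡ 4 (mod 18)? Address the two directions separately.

(→) This fails: take N = 9. Then 9 ≡ 9 (mod 18), but 9² = 81 ≡ 9 (mod 18), not 4.

(←) This fails: take N = 2. Then 2² = 4 ≡ 4 (mod 18), yet 2 ≡ 2 (mod 18), not 9.

(⇒) fails and (⇐) fails.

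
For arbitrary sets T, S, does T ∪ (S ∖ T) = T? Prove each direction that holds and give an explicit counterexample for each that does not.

Forward inclusion. This inclusion fails. Take T = ∅, S = {1}; then 1 ∈ T ∪ (S ∖ T) but 1 ∉ T.

Reverse inclusion. Let x ∈ T. Then either x ∈ T and x ∉ S; or x ∈ T ∩ S. In each case x ∈ T ∪ (S ∖ T), so T ⊆ T ∪ (S ∖ T).

Only the reverse inclusion holds.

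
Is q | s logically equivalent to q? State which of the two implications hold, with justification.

Not equivalent: only (⇐) holds.

[⇒] This fails. Under s = T, q = F, the left side is true but the right side is false.

[⇐] Assume the antecedent. If s is true, q | s reduces to true regardless of the other variables. If s is false, the antecedent forces (s = F, q = T), and q | s holds there. Either way q | s holds.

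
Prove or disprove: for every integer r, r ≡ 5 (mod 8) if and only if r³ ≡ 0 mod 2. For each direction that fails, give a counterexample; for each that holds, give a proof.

(⟹) This fails: take r = 5. Then 5 ≡ 5 (mod 8), but 5³ = 125 ≡ 1 (mod 2), not 0.

(⟸) This fails: take r = 0. Then 0³ = 0 ≡ 0 (mod 2), yet 0 ≡ 0 (mod 8), not 5.

Both directions fail.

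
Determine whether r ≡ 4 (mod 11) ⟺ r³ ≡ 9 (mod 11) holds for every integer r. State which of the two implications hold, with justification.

[⇒] Suppose r ≡ 4 (mod 11). Write r = 11j + 4. Then (11j + 4)³ = 1331j³ + 1452j² + 528j + 64 = 11(121j³ + 132j² + 48j + 5) + 9, so r³ ≡ 9 (mod 11).

[⇐] For the converse, argue contrapositively. If r ≢ 4 (mod 11), then r is congruent to one of 0, 1, 2, 3, 5, 6, 7, 8, 9, 10 modulo 11, and these give r³ ≡ 0, 1, 8, 5, 4, 7, 2, 6, 3, 10 respectively — never 9.

Both directions hold; the statement is true.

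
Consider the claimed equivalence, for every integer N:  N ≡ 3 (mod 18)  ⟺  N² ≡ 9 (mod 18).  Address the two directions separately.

Only the forward implication holds.

(←) This fails: take N = 9. Then 9² = 81 ≡ 9 (mod 18), yet 9 ≡ 9 (mod 18), not 3.

(→) Suppose N ≡ 3 (mod 18). Write N = 18j + 3. Then (18j + 3)² = 324j² + 108j + 9 = 18(18j² + 6j) + 9, so N² ≡ 9 (mod 18).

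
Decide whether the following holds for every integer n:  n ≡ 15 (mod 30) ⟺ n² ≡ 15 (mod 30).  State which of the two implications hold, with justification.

Both directions hold.

(→) Suppose n ≡ 15 (mod 30). Write n = 30j + 15. Then (30j + 15)² = 900j² + 900j + 225 = 30(30j² + 30j + 7) + 15, so n² ≡ 15 (mod 30).

(←) Conversely, suppose n² ≡ 15 (mod 30). The only residue r in {0, …, 29} with r² ≡ 15 (mod 30) is r = 15, so n ≡ 15 (mod 30).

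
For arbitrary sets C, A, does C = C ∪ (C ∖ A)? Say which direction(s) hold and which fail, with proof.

Both inclusions hold; the sets are equal.

(⟸) Let x ∈ C ∪ (C ∖ A). Then either x ∈ C and x ∉ A; or x ∈ C ∩ A. In each case x ∈ C, so C ∪ (C ∖ A) ⊆ C.

(⟹) Let x ∈ C. Then either x ∈ C and x ∉ A; or x ∈ C ∩ A. In each case x ∈ C ∪ (C ∖ A), so C ⊆ C ∪ (C ∖ A).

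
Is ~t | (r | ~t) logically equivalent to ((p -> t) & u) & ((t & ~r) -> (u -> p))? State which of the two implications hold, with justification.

Neither direction holds.

(⇒) This fails. Under r = F, u = F, p = F, t = F, the left side is true but the right side is false.

(⇐) This fails. Under r = F, u = T, p = T, t = T, the left side is false but the right side is true.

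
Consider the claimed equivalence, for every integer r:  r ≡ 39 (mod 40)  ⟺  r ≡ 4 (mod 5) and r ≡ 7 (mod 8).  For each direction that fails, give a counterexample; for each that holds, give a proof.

The biconditional holds.

(→) Suppose r ≡ 39 (mod 40); write r = 40j + 39. Since 5 ∣ 40, reducing mod 5 gives r ≡ 39 ≡ 4 (mod 5); since 8 ∣ 40, reducing mod 8 gives r ≡ 39 ≡ 7 (mod 8).

(←) Conversely, if r ≡ 4 (mod 5) and r ≡ 7 (mod 8), then by the Chinese remainder theorem r ≡ 39 (mod 40). This is exactly r ≡ 39 (mod 40).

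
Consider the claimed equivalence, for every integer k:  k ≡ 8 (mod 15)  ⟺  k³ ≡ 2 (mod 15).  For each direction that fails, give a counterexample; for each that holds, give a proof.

[⇒] Suppose k ≡ 8 (mod 15). Write k = 15j + 8. Then (15j + 8)³ = 3375j³ + 5400j² + 2880j + 512 = 15(225j³ + 360j² + 192j + 34) + 2, so k³ ≡ 2 (mod 15).

[⇐] Conversely, suppose k³ ≡ 2 (mod 15). The only residue r in {0, …, 14} with r³ ≡ 2 (mod 15) is r = 8, so k ≡ 8 (mod 15).

Both directions hold; the statement is true.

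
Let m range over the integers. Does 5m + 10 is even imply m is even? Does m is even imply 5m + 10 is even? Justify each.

(⇐) Suppose m is even; write m = 2j. Then 5m + 10 = 5·(2j) + 10 = 2·5j + 10, which is even.

(⇒) Suppose 5m + 10 is even. Since 5 is odd, 5m and m have the same parity, so 5m + 10 ≡ m + 10 (mod 2). As 10 is even, 5m + 10 is even exactly when m is even. Thus m is even.

The biconditional holds.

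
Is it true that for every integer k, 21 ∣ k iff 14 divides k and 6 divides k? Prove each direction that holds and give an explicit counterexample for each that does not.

Not equivalent: only (⇐) holds.

(→) This fails: take k = 21. Certainly 21 ∣ 21, but 14 ∤ 21.

(←) Suppose 14 ∣ k and 6 ∣ k. Any common multiple of 14 and 6 is a multiple of their lcm; here lcm(14, 6) = 14·6/gcd(14, 6) = 84/2 = 42, so 42 ∣ k. Since 21 ∣ 42, it follows that 21 ∣ k.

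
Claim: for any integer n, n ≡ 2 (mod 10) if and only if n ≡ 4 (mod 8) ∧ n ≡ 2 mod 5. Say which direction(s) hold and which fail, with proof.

Forward direction. This fails: n = 32 gives 32 ≡ 2 (mod 10) but 32 ≡ 0 (mod 8), so the conjunction on the right does not hold.

Converse. If n ≡ 4 (mod 8) and n ≡ 2 (mod 5), then by the Chinese remainder theorem n ≡ 12 (mod 40). Since 12 ≡ 2 (mod 10) and 10 ∣ 40, we get n ≡ 2 (mod 10).

Not equivalent: only (⇐) holds.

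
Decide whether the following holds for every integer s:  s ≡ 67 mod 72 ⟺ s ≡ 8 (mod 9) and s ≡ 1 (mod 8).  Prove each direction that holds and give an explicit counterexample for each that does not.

[⇒] This fails: s = 67 gives 67 ≡ 67 (mod 72) but 67 ≡ 4 (mod 9), so the conjunction on the right does not hold.

[⇐] This fails: s = 17 satisfies both congruences on the right (17 ≡ 8 mod 9 and 17 ≡ 1 mod 8) yet 17 ≡ 17 (mod 72), not 67.

Both directions fail.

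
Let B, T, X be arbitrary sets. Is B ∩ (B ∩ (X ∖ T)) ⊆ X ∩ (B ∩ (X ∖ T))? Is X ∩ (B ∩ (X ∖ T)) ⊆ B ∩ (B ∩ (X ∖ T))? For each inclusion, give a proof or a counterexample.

Both inclusions hold.

Forward inclusion. Let x ∈ B ∩ (B ∩ (X ∖ T)). Then x ∈ B ∩ X and x ∉ T, from which x ∈ X ∩ (B ∩ (X ∖ T)).

Reverse inclusion. Let x ∈ X ∩ (B ∩ (X ∖ T)). Then x ∈ B ∩ X and x ∉ T, from which x ∈ B ∩ (B ∩ (X ∖ T)).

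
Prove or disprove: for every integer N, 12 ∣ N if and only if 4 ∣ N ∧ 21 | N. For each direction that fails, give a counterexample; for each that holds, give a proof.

Only the reverse direction holds.

[⇒] This fails: take N = 12. Certainly 12 ∣ 12, but 21 ∤ 12.

[⇐] Suppose 4 ∣ N and 21 ∣ N. Any common multiple of 4 and 21 is a multiple of their lcm; here gcd(4, 21) = 1, so lcm(4, 21) = 4·21 = 84, so 84 ∣ N. Since 12 ∣ 84, it follows that 12 ∣ N.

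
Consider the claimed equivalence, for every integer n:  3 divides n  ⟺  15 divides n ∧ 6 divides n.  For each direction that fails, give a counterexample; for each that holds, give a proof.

Only the converse holds.

Forward direction. This fails: take n = 3. Certainly 3 ∣ 3, but 15 ∤ 3.

Converse. Suppose 15 ∣ n and 6 ∣ n. Any common multiple of 15 and 6 is a multiple of their lcm; here lcm(15, 6) = 15·6/gcd(15, 6) = 90/3 = 30, so 30 ∣ n. Since 3 ∣ 30, it follows that 3 ∣ n.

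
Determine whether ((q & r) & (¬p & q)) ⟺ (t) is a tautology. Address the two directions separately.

(⇒) This fails. Under t = F, q = T, r = T, p = F, the left side is true but the right side is false.

(⇐) This fails. Under t = T, q = F, r = F, p = F, the left side is false but the right side is true.

Neither implication holds.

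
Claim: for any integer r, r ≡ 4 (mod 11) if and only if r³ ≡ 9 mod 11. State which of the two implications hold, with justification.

(⇒) Suppose r ≡ 4 (mod 11). Write r = 11j + 4. Then (11j + 4)³ = 1331j³ + 1452j² + 528j + 64 = 11(121j³ + 132j² + 48j + 5) + 9, so r³ ≡ 9 (mod 11).

(⇐) Conversely, suppose r³ ≡ 9 (mod 11). The only residue r in {0, …, 10} with r³ ≡ 9 (mod 11) is r = 4, so r ≡ 4 (mod 11).

Both directions hold.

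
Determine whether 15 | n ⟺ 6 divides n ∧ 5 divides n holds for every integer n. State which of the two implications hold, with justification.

(→) This fails: take n = 15. Certainly 15 ∣ 15, but 6 ∤ 15.

(←) Suppose 6 ∣ n and 5 ∣ n. Any common multiple of 6 and 5 is a multiple of their lcm; here gcd(6, 5) = 1, so lcm(6, 5) = 6·5 = 30, so 30 ∣ n. Since 15 ∣ 30, it follows that 15 ∣ n.

Only the reverse direction holds.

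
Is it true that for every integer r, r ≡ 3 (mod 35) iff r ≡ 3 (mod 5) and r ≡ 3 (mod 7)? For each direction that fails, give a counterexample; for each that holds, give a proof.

[⇒] Suppose r ≡ 3 (mod 35); write r = 35j + 3. Since 5 ∣ 35, reducing mod 5 gives r ≡ 3 (mod 5); since 7 ∣ 35, reducing mod 7 gives r ≡ 3 (mod 7).

[⇐] Conversely, if r ≡ 3 (mod 5) and r ≡ 3 (mod 7), then by the Chinese remainder theorem r ≡ 3 (mod 35). This is exactly r ≡ 3 (mod 35).

Both directions hold.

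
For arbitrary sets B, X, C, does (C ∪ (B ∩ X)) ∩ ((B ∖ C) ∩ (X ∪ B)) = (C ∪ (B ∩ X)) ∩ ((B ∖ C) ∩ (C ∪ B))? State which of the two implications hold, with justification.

(⊆) Let x ∈ (C ∪ (B ∩ X)) ∩ ((B ∖ C) ∩ (X ∪ B)). Then x ∈ B ∩ X and x ∉ C, from which x ∈ (C ∪ (B ∩ X)) ∩ ((B ∖ C) ∩ (C ∪ B)).

(⊇) Let x ∈ (C ∪ (B ∩ X)) ∩ ((B ∖ C) ∩ (C ∪ B)). Then x ∈ B ∩ X and x ∉ C, from which x ∈ (C ∪ (B ∩ X)) ∩ ((B ∖ C) ∩ (X ∪ B)).

Both inclusions hold.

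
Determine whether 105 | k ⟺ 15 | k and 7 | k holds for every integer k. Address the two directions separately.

Both directions hold; the statement is true.

Forward direction. If 105 ∣ k, write k = 105q. Since 105 = 7·15, k = 15·(7q), so 15 ∣ k; and since 105 = 15·7, k = 7·(15q), so 7 ∣ k.

Converse. Suppose 15 ∣ k and 7 ∣ k. Any common multiple of 15 and 7 is a multiple of their lcm; here gcd(15, 7) = 1, so lcm(15, 7) = 15·7 = 105, so 105 ∣ k.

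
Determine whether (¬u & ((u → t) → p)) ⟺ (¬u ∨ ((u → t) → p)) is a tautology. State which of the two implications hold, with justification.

[⇒] Assume the antecedent. If p is true, ¬u ∨ ((u → t) → p) reduces to true regardless of the other variables. If p is false, the antecedent cannot hold. Either way ¬u ∨ ((u → t) → p) holds.

[⇐] This fails. Under p = F, t = F, u = F, the left side is false but the right side is true.

Only the forward direction holds.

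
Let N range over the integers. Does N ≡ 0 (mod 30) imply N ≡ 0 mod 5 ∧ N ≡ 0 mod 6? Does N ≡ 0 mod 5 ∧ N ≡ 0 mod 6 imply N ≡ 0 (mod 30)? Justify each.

(→) Suppose N ≡ 0 (mod 30); write N = 30j + 0. Since 5 ∣ 30, reducing mod 5 gives N ≡ 0 (mod 5); since 6 ∣ 30, reducing mod 6 gives N ≡ 0 (mod 6).

(←) Conversely, if N ≡ 0 (mod 5) and N ≡ 0 (mod 6), then by the Chinese remainder theorem N ≡ 0 (mod 30). This is exactly N ≡ 0 (mod 30).

Both directions hold.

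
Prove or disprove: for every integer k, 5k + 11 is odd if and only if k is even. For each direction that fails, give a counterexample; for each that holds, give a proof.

Equivalent; both directions hold.

(⟸) Suppose k is even; write k = 2j. Then 5k + 11 = 5·(2j) + 11 = 2·5j + 11, which is odd.

(⟹) Suppose 5k + 11 is odd. Since 5 is odd, 5k and k have the same parity, so 5k + 11 ≡ k + 11 (mod 2). As 11 is odd, 5k + 11 is odd exactly when k is even. Thus k is even.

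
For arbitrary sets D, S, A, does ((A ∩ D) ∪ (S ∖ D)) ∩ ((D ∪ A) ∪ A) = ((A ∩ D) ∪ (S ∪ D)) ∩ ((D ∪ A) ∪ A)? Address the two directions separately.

(⟸) This inclusion fails. Take D = {1}, S = ∅, A = ∅; then 1 ∈ ((A ∩ D) ∪ (S ∪ D)) ∩ ((D ∪ A) ∪ A) but 1 ∉ ((A ∩ D) ∪ (S ∖ D)) ∩ ((D ∪ A) ∪ A).

(⟹) Let x ∈ ((A ∩ D) ∪ (S ∖ D)) ∩ ((D ∪ A) ∪ A). Then either x ∈ D ∩ A and x ∉ S; or x ∈ S ∩ A and x ∉ D; or x ∈ D ∩ S ∩ A. In each case x ∈ ((A ∩ D) ∪ (S ∪ D)) ∩ ((D ∪ A) ∪ A), so ((A ∩ D) ∪ (S ∖ D)) ∩ ((D ∪ A) ∪ A) ⊆ ((A ∩ D) ∪ (S ∪ D)) ∩ ((D ∪ A) ∪ A).

(⊆) holds; (⊇) fails.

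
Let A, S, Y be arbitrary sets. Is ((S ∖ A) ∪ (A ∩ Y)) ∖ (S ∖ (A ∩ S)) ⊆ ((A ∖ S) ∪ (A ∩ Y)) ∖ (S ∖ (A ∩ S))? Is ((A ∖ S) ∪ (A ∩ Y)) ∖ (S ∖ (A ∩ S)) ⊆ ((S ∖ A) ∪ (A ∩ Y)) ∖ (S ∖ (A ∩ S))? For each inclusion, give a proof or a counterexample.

Reverse inclusion. This inclusion fails. Take A = {1}, S = ∅, Y = ∅; then 1 ∈ ((A ∖ S) ∪ (A ∩ Y)) ∖ (S ∖ (A ∩ S)) but 1 ∉ ((S ∖ A) ∪ (A ∩ Y)) ∖ (S ∖ (A ∩ S)).

Forward inclusion. Let x ∈ ((S ∖ A) ∪ (A ∩ Y)) ∖ (S ∖ (A ∩ S)). Then either x ∈ A ∩ Y and x ∉ S; or x ∈ A ∩ S ∩ Y. In each case x ∈ ((A ∖ S) ∪ (A ∩ Y)) ∖ (S ∖ (A ∩ S)), so ((S ∖ A) ∪ (A ∩ Y)) ∖ (S ∖ (A ∩ S)) ⊆ ((A ∖ S) ∪ (A ∩ Y)) ∖ (S ∖ (A ∩ S)).

Only the forward inclusion holds.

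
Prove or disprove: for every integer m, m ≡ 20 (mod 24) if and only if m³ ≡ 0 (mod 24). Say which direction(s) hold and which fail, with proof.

Both directions fail.

(→) This fails: take m = 20. Then 20 ≡ 20 (mod 24), but 20³ = 8000 ≡ 8 (mod 24), not 0.

(←) This fails: take m = 0. Then 0³ = 0 ≡ 0 (mod 24), yet 0 ≡ 0 (mod 24), not 20.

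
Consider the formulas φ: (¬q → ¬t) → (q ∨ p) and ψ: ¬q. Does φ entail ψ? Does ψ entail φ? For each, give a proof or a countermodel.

Neither implication holds.

Forward direction. This fails. Under t = F, q = T, p = F, the left side is true but the right side is false.

Converse. This fails. Under t = F, q = F, p = F, the left side is false but the right side is true.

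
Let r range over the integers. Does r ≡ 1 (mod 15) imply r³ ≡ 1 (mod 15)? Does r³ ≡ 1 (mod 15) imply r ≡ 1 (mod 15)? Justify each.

Both directions hold.

Forward direction. Suppose r ≡ 1 (mod 15). Write r = 15j + 1. Then (15j + 1)³ = 3375j³ + 675j² + 45j + 1 = 15(225j³ + 45j² + 3j) + 1, so r³ ≡ 1 (mod 15).

Converse. Suppose r³ ≡ 1 (mod 15). The only residue r in {0, …, 14} with r³ ≡ 1 (mod 15) is r = 1, so r ≡ 1 (mod 15).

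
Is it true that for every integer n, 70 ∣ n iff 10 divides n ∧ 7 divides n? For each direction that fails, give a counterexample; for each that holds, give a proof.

The biconditional holds.

(⟹) If 70 ∣ n, write n = 70q. Since 70 = 7·10, n = 10·(7q), so 10 ∣ n; and since 70 = 10·7, n = 7·(10q), so 7 ∣ n.

(⟸) Suppose 10 ∣ n and 7 ∣ n. Any common multiple of 10 and 7 is a multiple of their lcm; here gcd(10, 7) = 1, so lcm(10, 7) = 10·7 = 70, so 70 ∣ n.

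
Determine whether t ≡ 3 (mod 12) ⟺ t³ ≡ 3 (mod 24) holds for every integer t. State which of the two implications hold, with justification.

The forward direction fails; the converse holds.

(→) This fails: take t = 15. Then 15 ≡ 3 (mod 12), but 15³ = 3375 ≡ 15 (mod 24), not 3.

(←) Conversely, the residues r modulo 24 with r³ ≡ 3 (mod 24) are exactly {3}, and each is ≡ 3 (mod 12).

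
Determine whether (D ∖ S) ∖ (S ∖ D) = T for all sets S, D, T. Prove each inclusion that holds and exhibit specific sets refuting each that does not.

Forward inclusion. This inclusion fails. Take S = ∅, D = {1}, T = ∅; then 1 ∈ (D ∖ S) ∖ (S ∖ D) but 1 ∉ T.

Reverse inclusion. This inclusion fails. Take S = ∅, D = ∅, T = {1}; then 1 ∈ T but 1 ∉ (D ∖ S) ∖ (S ∖ D).

Both inclusions fail.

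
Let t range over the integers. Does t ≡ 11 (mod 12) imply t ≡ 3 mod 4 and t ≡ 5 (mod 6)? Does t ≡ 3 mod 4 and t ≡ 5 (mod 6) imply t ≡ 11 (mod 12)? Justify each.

(→) Suppose t ≡ 11 (mod 12); write t = 12j + 11. Since 4 ∣ 12, reducing mod 4 gives t ≡ 11 ≡ 3 (mod 4); since 6 ∣ 12, reducing mod 6 gives t ≡ 11 ≡ 5 (mod 6).

(←) Conversely, if t ≡ 3 (mod 4) and t ≡ 5 (mod 6), then by the Chinese remainder theorem t ≡ 11 (mod 12). This is exactly t ≡ 11 (mod 12).

Both directions hold.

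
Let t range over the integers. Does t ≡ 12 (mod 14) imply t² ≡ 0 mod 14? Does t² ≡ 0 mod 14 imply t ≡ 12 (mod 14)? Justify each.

[⇒] This fails: take t = 12. Then 12 ≡ 12 (mod 14), but 12² = 144 ≡ 4 (mod 14), not 0.

[⇐] This fails: take t = 0. Then 0² = 0 ≡ 0 (mod 14), yet 0 ≡ 0 (mod 14), not 12.

Neither implication holds.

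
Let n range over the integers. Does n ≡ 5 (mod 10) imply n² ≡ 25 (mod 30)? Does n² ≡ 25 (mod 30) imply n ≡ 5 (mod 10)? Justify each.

Only the reverse direction holds.

(→) This fails: take n = 15. Then 15 ≡ 5 (mod 10), but 15² = 225 ≡ 15 (mod 30), not 25.

(←) Conversely, the residues r modulo 30 with r² ≡ 25 (mod 30) are exactly {5, 25}, and each is ≡ 5 (mod 10).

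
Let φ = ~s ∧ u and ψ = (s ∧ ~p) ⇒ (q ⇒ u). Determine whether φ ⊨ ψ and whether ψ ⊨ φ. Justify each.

(⇒) holds; (⇐) fails.

(⟹) Assume the antecedent. If u is true, (s ∧ ~p) ⇒ (q ⇒ u) reduces to true regardless of the other variables. If u is false, the antecedent cannot hold. Either way (s ∧ ~p) ⇒ (q ⇒ u) holds.

(⟸) This fails. Under u = F, p = F, s = F, q = F, the left side is false but the right side is true.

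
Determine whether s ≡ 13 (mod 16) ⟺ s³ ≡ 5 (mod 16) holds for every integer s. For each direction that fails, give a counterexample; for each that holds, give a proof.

Forward direction. Suppose s ≡ 13 (mod 16). Write s = 16j + 13. Then (16j + 13)³ = 4096j³ + 9984j² + 8112j + 2197 = 16(256j³ + 624j² + 507j + 137) + 5, so s³ ≡ 5 (mod 16).

Converse. Suppose s³ ≡ 5 (mod 16). The only residue r in {0, …, 15} with r³ ≡ 5 (mod 16) is r = 13, so s ≡ 13 (mod 16).

The biconditional holds.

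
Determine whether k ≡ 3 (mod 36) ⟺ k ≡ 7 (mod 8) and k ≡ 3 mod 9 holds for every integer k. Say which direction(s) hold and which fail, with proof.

Not equivalent: only (⇐) holds.

[⇒] This fails: k = 3 gives 3 ≡ 3 (mod 36) but 3 ≡ 3 (mod 8), so the conjunction on the right does not hold.

[⇐] Conversely, if k ≡ 7 (mod 8) and k ≡ 3 (mod 9), then by the Chinese remainder theorem k ≡ 39 (mod 72). Since 39 ≡ 3 (mod 36) and 36 ∣ 72, we get k ≡ 3 (mod 36).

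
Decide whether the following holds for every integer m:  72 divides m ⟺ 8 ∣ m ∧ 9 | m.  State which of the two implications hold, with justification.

Both implications hold.

(⟹) If 72 ∣ m, write m = 72q. Since 72 = 9·8, m = 8·(9q), so 8 ∣ m; and since 72 = 8·9, m = 9·(8q), so 9 ∣ m.

(⟸) Suppose 8 ∣ m and 9 ∣ m. Any common multiple of 8 and 9 is a multiple of their lcm; here gcd(8, 9) = 1, so lcm(8, 9) = 8·9 = 72, so 72 ∣ m.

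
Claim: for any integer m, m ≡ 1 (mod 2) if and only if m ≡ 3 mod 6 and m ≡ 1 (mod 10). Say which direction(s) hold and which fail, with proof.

(←) If m ≡ 3 (mod 6) and m ≡ 1 (mod 10), then by the Chinese remainder theorem m ≡ 21 (mod 30). Since 21 ≡ 1 (mod 2) and 2 ∣ 30, we get m ≡ 1 (mod 2).

(→) This fails: m = 1 gives 1 ≡ 1 (mod 2) but 1 ≡ 1 (mod 6), so the conjunction on the right does not hold.

Only the reverse direction holds.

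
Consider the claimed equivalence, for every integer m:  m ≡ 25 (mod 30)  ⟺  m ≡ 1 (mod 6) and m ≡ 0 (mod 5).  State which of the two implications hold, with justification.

(⇒) Suppose m ≡ 25 (mod 30); write m = 30j + 25. Since 6 ∣ 30, reducing mod 6 gives m ≡ 25 ≡ 1 (mod 6); since 5 ∣ 30, reducing mod 5 gives m ≡ 25 ≡ 0 (mod 5).

(⇐) Conversely, if m ≡ 1 (mod 6) and m ≡ 0 (mod 5), then by the Chinese remainder theorem m ≡ 25 (mod 30). This is exactly m ≡ 25 (mod 30).

Both directions hold.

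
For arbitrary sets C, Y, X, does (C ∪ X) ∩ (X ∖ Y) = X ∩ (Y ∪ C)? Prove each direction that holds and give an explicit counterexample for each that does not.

Neither inclusion holds.

(⊆) This inclusion fails. Take C = ∅, Y = ∅, X = {1}; then 1 ∈ (C ∪ X) ∩ (X ∖ Y) but 1 ∉ X ∩ (Y ∪ C).

(⊇) This inclusion fails. Take C = ∅, Y = {1}, X = {1}; then 1 ∈ X ∩ (Y ∪ C) but 1 ∉ (C ∪ X) ∩ (X ∖ Y).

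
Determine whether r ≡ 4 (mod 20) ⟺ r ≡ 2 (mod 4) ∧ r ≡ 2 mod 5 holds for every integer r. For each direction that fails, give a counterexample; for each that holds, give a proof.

(⇒) This fails: r = 4 gives 4 ≡ 4 (mod 20) but 4 ≡ 0 (mod 4), so the conjunction on the right does not hold.

(⇐) This fails: r = 2 satisfies both congruences on the right (2 ≡ 2 mod 4 and 2 ≡ 2 mod 5) yet 2 ≡ 2 (mod 20), not 4.

(⇒) fails and (⇐) fails.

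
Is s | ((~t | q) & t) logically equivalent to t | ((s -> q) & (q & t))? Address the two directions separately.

Neither implication holds.

(⇒) This fails. Under q = F, t = F, s = T, the left side is true but the right side is false.

(⇐) This fails. Under q = F, t = T, s = F, the left side is false but the right side is true.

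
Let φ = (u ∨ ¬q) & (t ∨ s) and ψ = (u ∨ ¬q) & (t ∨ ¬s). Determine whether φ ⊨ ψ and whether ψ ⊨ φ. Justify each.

(⇒) fails and (⇐) fails.

(⟹) This fails. Under q = F, s = T, t = F, u = F, the left side is true but the right side is false.

(⟸) This fails. Under q = F, s = F, t = F, u = F, the left side is false but the right side is true.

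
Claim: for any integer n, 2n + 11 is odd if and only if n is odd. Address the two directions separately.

Not equivalent: only (⇐) holds.

[⇐] Suppose n is odd. Since 2 is even, 2n is even for every n, so 2n + 11 has the same parity as 11, which is odd. Hence 2n + 11 is odd.

[⇒] This fails: take n = 4. Then 2n + 11 = 19, which is odd, yet n = 4 is even, not odd.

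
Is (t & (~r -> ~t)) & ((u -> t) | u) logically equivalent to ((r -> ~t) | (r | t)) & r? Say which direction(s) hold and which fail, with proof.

[⇒] Assume the antecedent. If u is true, the antecedent forces (u = T, r = T, t = T), and ((r -> ~t) | (r | t)) & r holds there. If u is false, the antecedent forces (u = F, r = T, t = T), and ((r -> ~t) | (r | t)) & r holds there. Either way ((r -> ~t) | (r | t)) & r holds.

[⇐] This fails. Under u = F, r = T, t = F, the left side is false but the right side is true.

Only the forward direction holds.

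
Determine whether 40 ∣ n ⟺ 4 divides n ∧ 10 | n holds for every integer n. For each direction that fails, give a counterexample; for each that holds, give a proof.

[⇐] This fails: take n = 20. Both 4 ∣ 20 and 10 ∣ 20, yet 20 is not a multiple of 40 (since 20 = 0·40 + 20), so 40 ∤ 20.

[⇒] If 40 ∣ n, write n = 40q. Since 40 = 10·4, n = 4·(10q), so 4 ∣ n; and since 40 = 4·10, n = 10·(4q), so 10 ∣ n.

Only the forward direction holds.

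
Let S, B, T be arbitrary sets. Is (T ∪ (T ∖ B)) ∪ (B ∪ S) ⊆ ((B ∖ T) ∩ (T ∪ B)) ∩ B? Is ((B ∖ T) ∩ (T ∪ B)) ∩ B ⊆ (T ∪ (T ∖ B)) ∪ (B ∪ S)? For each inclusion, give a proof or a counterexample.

Only the reverse inclusion holds.

(⊇) Let x ∈ ((B ∖ T) ∩ (T ∪ B)) ∩ B. Then either x ∈ B and x ∉ S, T; or x ∈ S ∩ B and x ∉ T. In each case x ∈ (T ∪ (T ∖ B)) ∪ (B ∪ S), so ((B ∖ T) ∩ (T ∪ B)) ∩ B ⊆ (T ∪ (T ∖ B)) ∪ (B ∪ S).

(⊆) This inclusion fails. Take S = {1}, B = ∅, T = ∅; then 1 ∈ (T ∪ (T ∖ B)) ∪ (B ∪ S) but 1 ∉ ((B ∖ T) ∩ (T ∪ B)) ∩ B.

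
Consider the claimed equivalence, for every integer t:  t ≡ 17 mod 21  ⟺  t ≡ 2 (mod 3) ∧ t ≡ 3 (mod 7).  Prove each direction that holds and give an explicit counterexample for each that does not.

[⇐] If t ≡ 2 (mod 3) and t ≡ 3 (mod 7), then by the Chinese remainder theorem t ≡ 17 (mod 21). This is exactly t ≡ 17 (mod 21).

[⇒] Suppose t ≡ 17 (mod 21); write t = 21j + 17. Since 3 ∣ 21, reducing mod 3 gives t ≡ 17 ≡ 2 (mod 3); since 7 ∣ 21, reducing mod 7 gives t ≡ 17 ≡ 3 (mod 7).

The biconditional holds.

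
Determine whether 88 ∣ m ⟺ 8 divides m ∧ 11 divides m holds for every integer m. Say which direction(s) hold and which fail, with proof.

Forward direction. If 88 ∣ m, write m = 88q. Since 88 = 11·8, m = 8·(11q), so 8 ∣ m; and since 88 = 8·11, m = 11·(8q), so 11 ∣ m.

Converse. Suppose 8 ∣ m and 11 ∣ m. Any common multiple of 8 and 11 is a multiple of their lcm; here gcd(8, 11) = 1, so lcm(8, 11) = 8·11 = 88, so 88 ∣ m.

Both implications hold.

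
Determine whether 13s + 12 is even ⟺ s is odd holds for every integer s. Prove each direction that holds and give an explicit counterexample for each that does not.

(⇒) This fails: s = 0 gives 13s + 12 = 12, which is even, but 0 is even, not odd.

(⇐) This also fails: s = 5 is odd, but 13s + 12 = 77 is odd, not even.

(⇒) fails and (⇐) fails.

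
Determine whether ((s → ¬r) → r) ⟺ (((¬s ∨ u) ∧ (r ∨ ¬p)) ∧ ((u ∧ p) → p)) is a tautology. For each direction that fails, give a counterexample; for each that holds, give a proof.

Neither direction holds.

(⇒) This fails. Under u = F, r = T, s = T, p = F, the left side is true but the right side is false.

(⇐) This fails. Under u = F, r = F, s = F, p = F, the left side is false but the right side is true.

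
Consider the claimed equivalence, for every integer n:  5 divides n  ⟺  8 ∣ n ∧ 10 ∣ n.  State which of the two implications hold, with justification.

(⇒) fails; (⇐) holds.

(⟹) This fails: take n = 5. Certainly 5 ∣ 5, but 8 ∤ 5.

(⟸) Suppose 8 ∣ n and 10 ∣ n. Any common multiple of 8 and 10 is a multiple of their lcm; here lcm(8, 10) = 8·10/gcd(8, 10) = 80/2 = 40, so 40 ∣ n. Since 5 ∣ 40, it follows that 5 ∣ n.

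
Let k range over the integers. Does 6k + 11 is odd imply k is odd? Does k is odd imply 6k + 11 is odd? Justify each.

Only the converse holds.

Forward direction. This fails: take k = 2. Then 6k + 11 = 23, which is odd, yet k = 2 is even, not odd.

Converse. Suppose k is odd. Since 6 is even, 6k is even for every k, so 6k + 11 has the same parity as 11, which is odd. Hence 6k + 11 is odd.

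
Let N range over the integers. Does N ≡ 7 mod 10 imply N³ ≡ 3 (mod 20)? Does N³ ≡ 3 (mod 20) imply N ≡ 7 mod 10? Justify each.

Not equivalent: only (⇐) holds.

[⇒] This fails: take N = 17. Then 17 ≡ 7 (mod 10), but 17³ = 4913 ≡ 13 (mod 20), not 3.

[⇐] Conversely, the residues r modulo 20 with r³ ≡ 3 (mod 20) are exactly {7}, and each is ≡ 7 (mod 10).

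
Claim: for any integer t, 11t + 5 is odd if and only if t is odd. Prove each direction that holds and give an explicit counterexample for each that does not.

Neither direction holds.

(→) This fails: t = 4 gives 11t + 5 = 49, which is odd, but 4 is even, not odd.

(←) This also fails: t = 3 is odd, but 11t + 5 = 38 is even, not odd.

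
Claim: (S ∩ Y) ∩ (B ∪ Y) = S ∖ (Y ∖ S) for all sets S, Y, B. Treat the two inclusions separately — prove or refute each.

The sets are not equal: only the forward inclusion holds.

Reverse inclusion. This inclusion fails. Take S = {1}, Y = ∅, B = ∅; then 1 ∈ S ∖ (Y ∖ S) but 1 ∉ (S ∩ Y) ∩ (B ∪ Y).

Forward inclusion. Let x ∈ (S ∩ Y) ∩ (B ∪ Y). Then either x ∈ S ∩ Y and x ∉ B; or x ∈ S ∩ Y ∩ B. In each case x ∈ S ∖ (Y ∖ S), so (S ∩ Y) ∩ (B ∪ Y) ⊆ S ∖ (Y ∖ S).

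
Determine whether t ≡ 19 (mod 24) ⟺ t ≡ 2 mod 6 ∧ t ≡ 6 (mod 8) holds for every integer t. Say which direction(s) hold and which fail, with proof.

(⟹) This fails: t = 19 gives 19 ≡ 19 (mod 24) but 19 ≡ 1 (mod 6), so the conjunction on the right does not hold.

(⟸) This fails: t = 14 satisfies both congruences on the right (14 ≡ 2 mod 6 and 14 ≡ 6 mod 8) yet 14 ≡ 14 (mod 24), not 19.

Both directions fail.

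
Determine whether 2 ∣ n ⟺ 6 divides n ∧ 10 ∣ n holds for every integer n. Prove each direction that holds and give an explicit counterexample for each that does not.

Only the reverse direction holds.

Forward direction. This fails: take n = 2. Certainly 2 ∣ 2, but 6 ∤ 2.

Converse. Suppose 6 ∣ n and 10 ∣ n. Any common multiple of 6 and 10 is a multiple of their lcm; here lcm(6, 10) = 6·10/gcd(6, 10) = 60/2 = 30, so 30 ∣ n. Since 2 ∣ 30, it follows that 2 ∣ n.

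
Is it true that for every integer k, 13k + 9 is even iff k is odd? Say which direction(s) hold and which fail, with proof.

(⇒) Suppose 13k + 9 is even. Since 13 is odd, 13k and k have the same parity, so 13k + 9 ≡ k + 9 (mod 2). As 9 is odd, 13k + 9 is even exactly when k is odd. Thus k is odd.

(⇐) Conversely, suppose k is odd; write k = 2j + 1. Then 13k + 9 = 13·(2j + 1) + 9 = 2·13j + 22, which is even.

Both directions hold.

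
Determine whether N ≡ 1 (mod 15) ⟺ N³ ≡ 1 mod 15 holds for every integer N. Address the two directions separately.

Equivalent; both directions hold.

Converse. Suppose N³ ≡ 1 (mod 15). The only residue r in {0, …, 14} with r³ ≡ 1 (mod 15) is r = 1, so N ≡ 1 (mod 15).

Forward direction. Suppose N ≡ 1 (mod 15). Write N = 15j + 1. Then (15j + 1)³ = 3375j³ + 675j² + 45j + 1 = 15(225j³ + 45j² + 3j) + 1, so N³ ≡ 1 (mod 15).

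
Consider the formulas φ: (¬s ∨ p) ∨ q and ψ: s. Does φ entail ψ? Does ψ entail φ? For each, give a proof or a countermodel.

(→) This fails. Under q = F, s = F, p = F, the left side is true but the right side is false.

(←) This fails. Under q = F, s = T, p = F, the left side is false but the right side is true.

Neither implication holds.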